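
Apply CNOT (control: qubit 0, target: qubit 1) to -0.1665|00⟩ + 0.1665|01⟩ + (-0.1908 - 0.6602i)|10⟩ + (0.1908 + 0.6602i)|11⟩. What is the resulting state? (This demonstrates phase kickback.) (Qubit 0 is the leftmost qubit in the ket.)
-0.1665|00⟩ + 0.1665|01⟩ + (0.1908 + 0.6602i)|10⟩ + (-0.1908 - 0.6602i)|11⟩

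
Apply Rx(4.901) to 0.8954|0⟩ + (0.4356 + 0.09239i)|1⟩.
(-0.6311 - 0.2776i)|0⟩ + (-0.3357 - 0.6419i)|1⟩

Rx(4.901) = [[cos(θ/2), −i·sin(θ/2)], [−i·sin(θ/2), cos(θ/2)]]; θ = 4.901, cos(θ/2) ≈ -0.77055, sin(θ/2) ≈ 0.63738.
With a = amp(|0⟩) = 0.8954 and b = amp(|1⟩) = (0.4356 + 0.09239i):
new amp(|0⟩) = (-0.77055)·a + (-0.63738i)·b = (-0.6311 - 0.2776i)
new amp(|1⟩) = (-0.63738i)·a + (-0.77055)·b = (-0.3357 - 0.6419i)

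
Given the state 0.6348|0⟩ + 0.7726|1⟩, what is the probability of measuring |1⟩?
0.5969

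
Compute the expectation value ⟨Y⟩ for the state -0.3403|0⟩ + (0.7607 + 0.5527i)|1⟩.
-0.3762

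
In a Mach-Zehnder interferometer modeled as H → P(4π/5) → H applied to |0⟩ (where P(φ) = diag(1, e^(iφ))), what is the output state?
(0.09549 + 0.2939i)|0⟩ + (0.9045 - 0.2939i)|1⟩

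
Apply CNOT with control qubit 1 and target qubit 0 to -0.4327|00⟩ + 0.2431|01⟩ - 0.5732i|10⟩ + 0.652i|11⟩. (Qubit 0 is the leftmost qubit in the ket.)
-0.4327|00⟩ + 0.652i|01⟩ - 0.5732i|10⟩ + 0.2431|11⟩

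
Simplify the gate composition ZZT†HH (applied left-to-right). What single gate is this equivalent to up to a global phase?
T†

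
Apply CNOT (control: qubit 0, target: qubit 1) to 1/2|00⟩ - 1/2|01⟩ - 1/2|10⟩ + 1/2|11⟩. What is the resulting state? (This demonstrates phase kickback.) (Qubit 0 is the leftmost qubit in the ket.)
1/2|00⟩ - 1/2|01⟩ + 1/2|10⟩ - 1/2|11⟩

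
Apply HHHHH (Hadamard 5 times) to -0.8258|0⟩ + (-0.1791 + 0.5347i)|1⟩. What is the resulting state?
(-0.7106 + 0.3781i)|0⟩ + (-0.4573 - 0.3781i)|1⟩

H² = I, so H^5 = H: a single Hadamard. With (a, b) = (-0.8258, (-0.1791 + 0.5347i)), H gives ((a + b)/√2, (a − b)/√2) = ((-0.7106 + 0.3781i), (-0.4573 - 0.3781i)).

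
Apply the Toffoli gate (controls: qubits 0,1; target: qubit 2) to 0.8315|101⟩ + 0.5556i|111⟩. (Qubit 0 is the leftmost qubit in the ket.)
0.8315|101⟩ + 0.5556i|110⟩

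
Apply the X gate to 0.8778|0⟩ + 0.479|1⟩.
0.479|0⟩ + 0.8778|1⟩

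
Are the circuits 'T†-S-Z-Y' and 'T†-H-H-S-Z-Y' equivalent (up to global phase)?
Yes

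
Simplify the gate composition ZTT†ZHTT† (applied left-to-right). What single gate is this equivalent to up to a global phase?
H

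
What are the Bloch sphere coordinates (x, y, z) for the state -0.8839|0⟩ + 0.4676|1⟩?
(-0.8266, 0, 0.5626)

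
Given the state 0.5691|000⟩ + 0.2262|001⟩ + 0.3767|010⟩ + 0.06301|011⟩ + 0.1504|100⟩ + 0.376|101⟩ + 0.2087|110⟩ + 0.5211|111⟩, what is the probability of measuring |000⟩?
0.3239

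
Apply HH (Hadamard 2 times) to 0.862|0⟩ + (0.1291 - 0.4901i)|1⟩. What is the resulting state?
0.862|0⟩ + (0.1291 - 0.4901i)|1⟩

H² = I, so an even number of Hadamards cancels: H^2 = I and the state is unchanged.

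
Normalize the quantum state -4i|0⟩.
-i|0⟩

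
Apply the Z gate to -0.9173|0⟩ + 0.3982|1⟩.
-0.9173|0⟩ - 0.3982|1⟩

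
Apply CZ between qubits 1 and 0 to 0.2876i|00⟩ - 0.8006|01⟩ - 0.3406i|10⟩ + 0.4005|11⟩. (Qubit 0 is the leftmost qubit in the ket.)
0.2876i|00⟩ - 0.8006|01⟩ - 0.3406i|10⟩ - 0.4005|11⟩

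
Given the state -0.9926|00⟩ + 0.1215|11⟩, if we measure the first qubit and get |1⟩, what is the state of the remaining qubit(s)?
|1⟩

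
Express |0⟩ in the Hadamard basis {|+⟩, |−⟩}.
1/√2|+⟩ + 1/√2|−⟩

With |ψ⟩ = α|0⟩ + β|1⟩, the Hadamard-basis coefficients are ⟨+|ψ⟩ = (α + β)/√2 and ⟨−|ψ⟩ = (α − β)/√2.
Here α = 1, β = 0: (α + β)/√2 = 1/√2, (α − β)/√2 = 1/√2.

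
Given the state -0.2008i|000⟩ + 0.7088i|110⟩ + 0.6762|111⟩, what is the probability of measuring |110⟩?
0.5024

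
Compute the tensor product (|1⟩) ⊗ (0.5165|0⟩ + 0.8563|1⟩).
0.5165|10⟩ + 0.8563|11⟩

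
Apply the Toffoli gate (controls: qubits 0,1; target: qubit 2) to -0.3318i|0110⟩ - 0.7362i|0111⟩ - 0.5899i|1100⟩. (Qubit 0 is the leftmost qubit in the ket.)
-0.3318i|0110⟩ - 0.7362i|0111⟩ - 0.5899i|1110⟩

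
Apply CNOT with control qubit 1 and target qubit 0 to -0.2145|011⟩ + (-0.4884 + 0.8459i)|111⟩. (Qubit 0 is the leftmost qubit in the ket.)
(-0.4884 + 0.8459i)|011⟩ - 0.2145|111⟩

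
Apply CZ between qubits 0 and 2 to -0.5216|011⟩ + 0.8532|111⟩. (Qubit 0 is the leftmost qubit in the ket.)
-0.5216|011⟩ - 0.8532|111⟩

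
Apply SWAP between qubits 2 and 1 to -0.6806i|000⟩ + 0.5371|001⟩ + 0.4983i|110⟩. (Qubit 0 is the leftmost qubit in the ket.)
-0.6806i|000⟩ + 0.5371|010⟩ + 0.4983i|101⟩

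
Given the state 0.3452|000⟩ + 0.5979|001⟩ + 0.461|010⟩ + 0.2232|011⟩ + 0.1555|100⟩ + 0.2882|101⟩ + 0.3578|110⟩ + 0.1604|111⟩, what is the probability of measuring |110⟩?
0.128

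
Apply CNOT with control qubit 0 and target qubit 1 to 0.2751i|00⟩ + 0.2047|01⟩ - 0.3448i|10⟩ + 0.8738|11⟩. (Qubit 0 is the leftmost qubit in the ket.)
0.2751i|00⟩ + 0.2047|01⟩ + 0.8738|10⟩ - 0.3448i|11⟩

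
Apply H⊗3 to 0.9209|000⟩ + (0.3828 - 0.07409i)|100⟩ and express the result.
(0.4609 - 0.02619i)|000⟩ + (0.4609 - 0.02619i)|001⟩ + (0.4609 - 0.02619i)|010⟩ + (0.4609 - 0.02619i)|011⟩ + (0.1902 + 0.02619i)|100⟩ + (0.1902 + 0.02619i)|101⟩ + (0.1902 + 0.02619i)|110⟩ + (0.1902 + 0.02619i)|111⟩

H⊗3 gives amp(|y⟩) = (1/2√2) Σ_x (−1)^(x·y) amp(|x⟩), where x·y is the number of positions in which both x and y have a 1.
|000⟩: (0.9209 + (0.3828 - 0.07409i))/(2√2) = (0.4609 - 0.02619i)
|001⟩: (0.9209 + (0.3828 - 0.07409i))/(2√2) = (0.4609 - 0.02619i)
|010⟩: (0.9209 + (0.3828 - 0.07409i))/(2√2) = (0.4609 - 0.02619i)
|011⟩: (0.9209 + (0.3828 - 0.07409i))/(2√2) = (0.4609 - 0.02619i)
|100⟩: (0.9209 - (0.3828 - 0.07409i))/(2√2) = (0.1902 + 0.02619i)
|101⟩: (0.9209 - (0.3828 - 0.07409i))/(2√2) = (0.1902 + 0.02619i)
|110⟩: (0.9209 - (0.3828 - 0.07409i))/(2√2) = (0.1902 + 0.02619i)
|111⟩: (0.9209 - (0.3828 - 0.07409i))/(2√2) = (0.1902 + 0.02619i)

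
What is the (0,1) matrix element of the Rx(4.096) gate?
-0.8883i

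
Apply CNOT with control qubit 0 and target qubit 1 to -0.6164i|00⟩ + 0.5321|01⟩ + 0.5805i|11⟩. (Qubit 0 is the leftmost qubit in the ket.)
-0.6164i|00⟩ + 0.5321|01⟩ + 0.5805i|10⟩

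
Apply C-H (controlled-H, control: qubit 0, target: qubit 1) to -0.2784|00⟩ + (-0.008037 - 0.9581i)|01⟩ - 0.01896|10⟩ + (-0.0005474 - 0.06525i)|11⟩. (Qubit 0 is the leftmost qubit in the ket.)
-0.2784|00⟩ + (-0.008037 - 0.9581i)|01⟩ + (-0.01379 - 0.04614i)|10⟩ + (-0.01302 + 0.04614i)|11⟩

C-H leaves the control-|0⟩ kets |00⟩, |01⟩ unchanged and applies H to qubit 1 on the control-|1⟩ pair (|10⟩, |11⟩).
H = [[1/√2, 1/√2], [1/√2, -1/√2]].
With a = amp(|10⟩) = -0.01896 and b = amp(|11⟩) = (-0.0005474 - 0.06525i):
new amp(|10⟩) = (1/√2)·a + (1/√2)·b = (-0.01379 - 0.04614i)
new amp(|11⟩) = (1/√2)·a + (-1/√2)·b = (-0.01302 + 0.04614i)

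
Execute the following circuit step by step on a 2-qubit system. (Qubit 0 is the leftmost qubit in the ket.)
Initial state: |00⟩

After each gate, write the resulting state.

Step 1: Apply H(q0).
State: 1/√2|00⟩ + 1/√2|10⟩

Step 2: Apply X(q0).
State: 1/√2|00⟩ + 1/√2|10⟩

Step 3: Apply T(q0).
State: 1/√2|00⟩ + (1/2 + (1/2)i)|10⟩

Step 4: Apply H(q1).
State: 1/2|00⟩ + 1/2|01⟩ + (1/√8 + (1/√8)i)|10⟩ + (1/√8 + (1/√8)i)|11⟩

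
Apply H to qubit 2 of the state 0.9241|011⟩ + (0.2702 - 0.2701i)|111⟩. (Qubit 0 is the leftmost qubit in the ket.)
0.6534|010⟩ - 0.6534|011⟩ + (0.1911 - 0.191i)|110⟩ + (-0.1911 + 0.191i)|111⟩

H on qubit 2 mixes each pair of kets that differ only in qubit 2: amplitudes (a, b) of (|…0…⟩, |…1…⟩) become ((a + b)/√2, (a − b)/√2). Kets absent from the input have amplitude 0.
(|010⟩, |011⟩): (a, b) = (0, 0.9241) → (0.6534, -0.6534)
(|110⟩, |111⟩): (a, b) = (0, (0.2702 - 0.2701i)) → ((0.1911 - 0.191i), (-0.1911 + 0.191i))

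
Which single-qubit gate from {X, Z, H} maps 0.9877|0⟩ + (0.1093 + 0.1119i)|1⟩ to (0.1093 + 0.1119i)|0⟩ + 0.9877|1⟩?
X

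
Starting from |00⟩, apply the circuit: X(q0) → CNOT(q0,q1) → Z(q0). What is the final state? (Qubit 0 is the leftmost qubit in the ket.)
-|11⟩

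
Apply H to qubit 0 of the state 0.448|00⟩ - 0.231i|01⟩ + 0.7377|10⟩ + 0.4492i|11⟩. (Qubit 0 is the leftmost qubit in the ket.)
0.8384|00⟩ + 0.1543i|01⟩ - 0.2048|10⟩ - 0.481i|11⟩

H on qubit 0 mixes each pair of kets that differ only in qubit 0: amplitudes (a, b) of (|…0…⟩, |…1…⟩) become ((a + b)/√2, (a − b)/√2). Kets absent from the input have amplitude 0.
(|00⟩, |10⟩): (a, b) = (0.448, 0.7377) → (0.8384, -0.2048)
(|01⟩, |11⟩): (a, b) = (-0.231i, 0.4492i) → (0.1543i, -0.481i)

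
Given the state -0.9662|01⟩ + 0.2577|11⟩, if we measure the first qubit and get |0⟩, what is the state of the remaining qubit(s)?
-|1⟩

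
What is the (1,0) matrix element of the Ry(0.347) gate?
0.1726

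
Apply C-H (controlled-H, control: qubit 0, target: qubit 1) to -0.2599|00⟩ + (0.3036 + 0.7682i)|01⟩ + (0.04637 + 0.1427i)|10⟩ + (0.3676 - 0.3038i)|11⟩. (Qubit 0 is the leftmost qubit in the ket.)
-0.2599|00⟩ + (0.3036 + 0.7682i)|01⟩ + (0.2927 - 0.1139i)|10⟩ + (-0.2271 + 0.3157i)|11⟩

C-H leaves the control-|0⟩ kets |00⟩, |01⟩ unchanged and applies H to qubit 1 on the control-|1⟩ pair (|10⟩, |11⟩).
H = [[1/√2, 1/√2], [1/√2, -1/√2]].
With a = amp(|10⟩) = (0.04637 + 0.1427i) and b = amp(|11⟩) = (0.3676 - 0.3038i):
new amp(|10⟩) = (1/√2)·a + (1/√2)·b = (0.2927 - 0.1139i)
new amp(|11⟩) = (1/√2)·a + (-1/√2)·b = (-0.2271 + 0.3157i)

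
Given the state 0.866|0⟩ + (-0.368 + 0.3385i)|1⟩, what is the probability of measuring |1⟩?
0.25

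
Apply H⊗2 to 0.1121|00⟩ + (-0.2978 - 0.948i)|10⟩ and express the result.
(-0.09285 - 0.474i)|00⟩ + (-0.09285 - 0.474i)|01⟩ + (0.205 + 0.474i)|10⟩ + (0.205 + 0.474i)|11⟩

H⊗2 gives amp(|y⟩) = (1/2) Σ_x (−1)^(x·y) amp(|x⟩), where x·y is the number of positions in which both x and y have a 1.
|00⟩: (0.1121 + (-0.2978 - 0.948i))/2 = (-0.09285 - 0.474i)
|01⟩: (0.1121 + (-0.2978 - 0.948i))/2 = (-0.09285 - 0.474i)
|10⟩: (0.1121 - (-0.2978 - 0.948i))/2 = (0.205 + 0.474i)
|11⟩: (0.1121 - (-0.2978 - 0.948i))/2 = (0.205 + 0.474i)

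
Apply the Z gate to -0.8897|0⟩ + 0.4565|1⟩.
-0.8897|0⟩ - 0.4565|1⟩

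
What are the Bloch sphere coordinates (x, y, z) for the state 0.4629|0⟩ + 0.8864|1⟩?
(0.8206, 0, -0.5714)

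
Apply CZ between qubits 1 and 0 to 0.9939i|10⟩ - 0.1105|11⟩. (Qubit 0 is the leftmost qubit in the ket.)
0.9939i|10⟩ + 0.1105|11⟩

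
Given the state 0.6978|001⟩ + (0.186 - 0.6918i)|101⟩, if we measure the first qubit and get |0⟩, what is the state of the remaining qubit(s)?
|01⟩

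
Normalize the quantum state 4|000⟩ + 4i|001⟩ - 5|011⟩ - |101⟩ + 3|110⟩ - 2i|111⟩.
0.4747|000⟩ + 0.4747i|001⟩ - 0.5934|011⟩ - 0.1187|101⟩ + 0.356|110⟩ - 0.2374i|111⟩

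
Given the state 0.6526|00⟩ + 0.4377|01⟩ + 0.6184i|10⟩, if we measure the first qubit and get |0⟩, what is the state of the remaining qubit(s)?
0.8305|0⟩ + 0.557|1⟩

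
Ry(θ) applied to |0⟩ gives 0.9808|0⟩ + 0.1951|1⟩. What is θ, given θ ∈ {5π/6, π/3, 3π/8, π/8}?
π/8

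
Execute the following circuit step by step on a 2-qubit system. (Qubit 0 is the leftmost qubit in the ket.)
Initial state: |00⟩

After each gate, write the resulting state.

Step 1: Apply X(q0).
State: |10⟩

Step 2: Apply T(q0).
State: (1/√2 + (1/√2)i)|10⟩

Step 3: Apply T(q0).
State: i|10⟩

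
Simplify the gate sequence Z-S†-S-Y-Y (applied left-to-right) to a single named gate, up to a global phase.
Z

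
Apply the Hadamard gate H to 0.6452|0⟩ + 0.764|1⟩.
0.9965|0⟩ - 0.084|1⟩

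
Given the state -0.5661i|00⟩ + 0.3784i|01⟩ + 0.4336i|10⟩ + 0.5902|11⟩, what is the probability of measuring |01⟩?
0.1432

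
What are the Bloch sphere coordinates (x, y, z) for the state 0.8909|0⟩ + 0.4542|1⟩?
(0.8093, 0, 0.5874)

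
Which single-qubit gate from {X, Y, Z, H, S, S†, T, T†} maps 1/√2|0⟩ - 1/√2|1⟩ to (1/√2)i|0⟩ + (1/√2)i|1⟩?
Y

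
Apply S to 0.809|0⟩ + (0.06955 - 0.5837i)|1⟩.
0.809|0⟩ + (0.5837 + 0.06955i)|1⟩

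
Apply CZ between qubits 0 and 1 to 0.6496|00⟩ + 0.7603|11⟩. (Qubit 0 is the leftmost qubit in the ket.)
0.6496|00⟩ - 0.7603|11⟩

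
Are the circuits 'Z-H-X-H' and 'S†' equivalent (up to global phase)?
No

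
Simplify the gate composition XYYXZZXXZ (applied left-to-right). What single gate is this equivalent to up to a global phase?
Z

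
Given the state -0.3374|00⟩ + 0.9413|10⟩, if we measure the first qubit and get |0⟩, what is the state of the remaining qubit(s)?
-|0⟩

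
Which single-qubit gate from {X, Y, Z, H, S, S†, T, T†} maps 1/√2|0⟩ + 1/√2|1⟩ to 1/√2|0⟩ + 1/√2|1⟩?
X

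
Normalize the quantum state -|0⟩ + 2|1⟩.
-1/√5|0⟩ + 0.8944|1⟩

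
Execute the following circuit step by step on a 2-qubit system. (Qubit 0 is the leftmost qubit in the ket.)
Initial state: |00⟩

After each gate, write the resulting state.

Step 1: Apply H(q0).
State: 1/√2|00⟩ + 1/√2|10⟩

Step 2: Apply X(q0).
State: 1/√2|00⟩ + 1/√2|10⟩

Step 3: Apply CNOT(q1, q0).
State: 1/√2|00⟩ + 1/√2|10⟩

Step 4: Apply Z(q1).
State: 1/√2|00⟩ + 1/√2|10⟩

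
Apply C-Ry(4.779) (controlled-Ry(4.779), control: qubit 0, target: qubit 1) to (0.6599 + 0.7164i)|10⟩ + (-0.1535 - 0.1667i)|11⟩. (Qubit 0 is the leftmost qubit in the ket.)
(-0.377 - 0.4093i)|10⟩ + (0.5629 + 0.6112i)|11⟩

C-Ry(4.779) leaves the control-|0⟩ kets |00⟩, |01⟩ unchanged and applies Ry(4.779) to qubit 1 on the control-|1⟩ pair (|10⟩, |11⟩).
Ry(4.779) = [[cos(θ/2), −sin(θ/2)], [sin(θ/2), cos(θ/2)]]; θ = 4.779, cos(θ/2) ≈ -0.730261, sin(θ/2) ≈ 0.683168.
With a = amp(|10⟩) = (0.6599 + 0.7164i) and b = amp(|11⟩) = (-0.1535 - 0.1667i):
new amp(|10⟩) = (-0.730261)·a + (-0.683168)·b = (-0.377 - 0.4093i)
new amp(|11⟩) = (0.683168)·a + (-0.730261)·b = (0.5629 + 0.6112i)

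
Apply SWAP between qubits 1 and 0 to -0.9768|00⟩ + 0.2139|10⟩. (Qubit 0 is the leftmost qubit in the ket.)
-0.9768|00⟩ + 0.2139|01⟩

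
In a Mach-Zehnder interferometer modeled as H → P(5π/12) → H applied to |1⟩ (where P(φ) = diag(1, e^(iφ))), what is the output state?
(0.3706 - 0.483i)|0⟩ + (0.6294 + 0.483i)|1⟩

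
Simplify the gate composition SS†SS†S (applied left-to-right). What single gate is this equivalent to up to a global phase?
S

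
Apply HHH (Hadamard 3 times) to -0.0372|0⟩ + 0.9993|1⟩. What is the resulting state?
0.6803|0⟩ - 0.7329|1⟩

H² = I, so H^3 = H: a single Hadamard. With (a, b) = (-0.0372, 0.9993), H gives ((a + b)/√2, (a − b)/√2) = (0.6803, -0.7329).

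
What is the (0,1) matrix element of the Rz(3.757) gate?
0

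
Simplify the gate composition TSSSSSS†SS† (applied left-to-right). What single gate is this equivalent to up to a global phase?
T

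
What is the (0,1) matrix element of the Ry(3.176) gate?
-0.9999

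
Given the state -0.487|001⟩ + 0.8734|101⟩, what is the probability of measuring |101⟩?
0.7628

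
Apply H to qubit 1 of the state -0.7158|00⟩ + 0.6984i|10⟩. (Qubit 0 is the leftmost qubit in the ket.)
-0.5061|00⟩ - 0.5061|01⟩ + 0.4938i|10⟩ + 0.4938i|11⟩

H on qubit 1 mixes each pair of kets that differ only in qubit 1: amplitudes (a, b) of (|…0…⟩, |…1…⟩) become ((a + b)/√2, (a − b)/√2). Kets absent from the input have amplitude 0.
(|00⟩, |01⟩): (a, b) = (-0.7158, 0) → (-0.5061, -0.5061)
(|10⟩, |11⟩): (a, b) = (0.6984i, 0) → (0.4938i, 0.4938i)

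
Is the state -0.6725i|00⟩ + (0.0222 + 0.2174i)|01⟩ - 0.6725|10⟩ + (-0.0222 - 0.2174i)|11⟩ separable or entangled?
Entangled

Writing the state as a|00⟩ + b|01⟩ + c|10⟩ + d|11⟩, it is a product state iff ad − bc = 0.
Here (a, b, c, d) = (-0.6725i, (0.0222 + 0.2174i), -0.6725, (-0.0222 - 0.2174i)): ad − bc = (-0.6725i)(-0.0222 - 0.2174i) − (0.0222 + 0.2174i)(-0.6725) = (-0.1313 + 0.1611i) ≠ 0, so the state is entangled.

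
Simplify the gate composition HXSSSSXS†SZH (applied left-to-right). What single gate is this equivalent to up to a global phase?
X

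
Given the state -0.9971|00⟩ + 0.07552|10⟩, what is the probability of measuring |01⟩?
0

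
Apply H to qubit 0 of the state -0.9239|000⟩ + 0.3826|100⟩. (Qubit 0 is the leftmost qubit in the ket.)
-0.3828|000⟩ - 0.9238|100⟩

H on qubit 0 mixes each pair of kets that differ only in qubit 0: amplitudes (a, b) of (|…0…⟩, |…1…⟩) become ((a + b)/√2, (a − b)/√2). Kets absent from the input have amplitude 0.
(|000⟩, |100⟩): (a, b) = (-0.9239, 0.3826) → (-0.3828, -0.9238)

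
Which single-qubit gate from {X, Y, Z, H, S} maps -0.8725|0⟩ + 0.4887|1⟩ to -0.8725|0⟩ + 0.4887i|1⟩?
S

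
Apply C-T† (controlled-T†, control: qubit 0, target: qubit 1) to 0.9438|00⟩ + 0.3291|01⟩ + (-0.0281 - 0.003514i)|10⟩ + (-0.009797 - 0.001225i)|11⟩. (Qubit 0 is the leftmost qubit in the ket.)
0.9438|00⟩ + 0.3291|01⟩ + (-0.0281 - 0.003514i)|10⟩ + (-0.007794 + 0.006061i)|11⟩

C-T† leaves the control-|0⟩ kets |00⟩, |01⟩ unchanged and applies T† to qubit 1 on the control-|1⟩ pair (|10⟩, |11⟩).
T† = [[1, 0], [0, (1/√2 - (1/√2)i)]].
With a = amp(|10⟩) = (-0.0281 - 0.003514i) and b = amp(|11⟩) = (-0.009797 - 0.001225i):
new amp(|10⟩) = (1)·a = (-0.0281 - 0.003514i)
new amp(|11⟩) = (1/√2 - (1/√2)i)·b = (-0.007794 + 0.006061i)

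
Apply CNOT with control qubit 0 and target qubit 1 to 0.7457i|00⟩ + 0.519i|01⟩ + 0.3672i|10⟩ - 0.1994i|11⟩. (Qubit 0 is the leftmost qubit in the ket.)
0.7457i|00⟩ + 0.519i|01⟩ - 0.1994i|10⟩ + 0.3672i|11⟩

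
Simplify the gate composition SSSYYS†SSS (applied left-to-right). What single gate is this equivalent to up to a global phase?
S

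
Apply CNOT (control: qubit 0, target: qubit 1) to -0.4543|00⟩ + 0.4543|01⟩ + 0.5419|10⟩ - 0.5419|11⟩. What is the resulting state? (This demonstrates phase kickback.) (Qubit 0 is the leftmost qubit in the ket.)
-0.4543|00⟩ + 0.4543|01⟩ - 0.5419|10⟩ + 0.5419|11⟩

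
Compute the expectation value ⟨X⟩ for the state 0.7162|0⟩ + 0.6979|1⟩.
0.9997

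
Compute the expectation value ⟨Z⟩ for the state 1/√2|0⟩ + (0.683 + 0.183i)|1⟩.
0.000022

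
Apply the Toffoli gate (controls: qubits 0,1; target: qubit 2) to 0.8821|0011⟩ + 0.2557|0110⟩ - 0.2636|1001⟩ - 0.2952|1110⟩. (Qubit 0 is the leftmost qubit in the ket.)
0.8821|0011⟩ + 0.2557|0110⟩ - 0.2636|1001⟩ - 0.2952|1100⟩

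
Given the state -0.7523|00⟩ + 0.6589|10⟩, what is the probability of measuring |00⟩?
0.566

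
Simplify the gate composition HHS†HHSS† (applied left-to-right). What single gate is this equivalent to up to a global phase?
S†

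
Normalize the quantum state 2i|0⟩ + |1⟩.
0.8944i|0⟩ + 1/√5|1⟩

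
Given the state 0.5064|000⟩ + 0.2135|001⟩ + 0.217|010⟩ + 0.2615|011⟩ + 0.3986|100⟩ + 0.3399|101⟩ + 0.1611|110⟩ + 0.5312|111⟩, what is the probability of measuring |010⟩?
0.04709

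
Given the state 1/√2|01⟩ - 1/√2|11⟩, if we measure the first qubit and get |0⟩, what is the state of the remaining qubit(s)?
|1⟩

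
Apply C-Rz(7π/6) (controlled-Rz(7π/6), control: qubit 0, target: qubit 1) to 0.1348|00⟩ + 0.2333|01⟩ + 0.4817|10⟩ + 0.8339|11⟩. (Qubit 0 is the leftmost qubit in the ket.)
0.1348|00⟩ + 0.2333|01⟩ + (-0.1247 - 0.4653i)|10⟩ + (-0.2158 + 0.8055i)|11⟩

C-Rz(7π/6) leaves the control-|0⟩ kets |00⟩, |01⟩ unchanged and applies Rz(7π/6) to qubit 1 on the control-|1⟩ pair (|10⟩, |11⟩).
Rz(7π/6) = [[e^(−iθ/2), 0], [0, e^(iθ/2)]] with e^(±iθ/2) = cos(θ/2) ± i·sin(θ/2); θ = 7π/6, cos(θ/2) ≈ -0.258819, sin(θ/2) ≈ 0.965926.
With a = amp(|10⟩) = 0.4817 and b = amp(|11⟩) = 0.8339:
new amp(|10⟩) = (-0.258819 - 0.965926i)·a = (-0.1247 - 0.4653i)
new amp(|11⟩) = (-0.258819 + 0.965926i)·b = (-0.2158 + 0.8055i)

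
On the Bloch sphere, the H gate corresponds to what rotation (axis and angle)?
Rotation by π around the (x+z)/√2 axis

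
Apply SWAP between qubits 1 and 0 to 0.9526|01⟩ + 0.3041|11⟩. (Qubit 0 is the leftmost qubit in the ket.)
0.9526|10⟩ + 0.3041|11⟩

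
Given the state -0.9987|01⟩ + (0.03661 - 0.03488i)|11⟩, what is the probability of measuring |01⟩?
0.9974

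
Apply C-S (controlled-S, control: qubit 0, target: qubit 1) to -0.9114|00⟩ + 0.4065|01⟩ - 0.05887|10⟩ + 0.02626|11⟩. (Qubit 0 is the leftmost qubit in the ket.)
-0.9114|00⟩ + 0.4065|01⟩ - 0.05887|10⟩ + 0.02626i|11⟩

C-S leaves the control-|0⟩ kets |00⟩, |01⟩ unchanged and applies S to qubit 1 on the control-|1⟩ pair (|10⟩, |11⟩).
S = [[1, 0], [0, i]].
With a = amp(|10⟩) = -0.05887 and b = amp(|11⟩) = 0.02626:
new amp(|10⟩) = (1)·a = -0.05887
new amp(|11⟩) = (i)·b = 0.02626i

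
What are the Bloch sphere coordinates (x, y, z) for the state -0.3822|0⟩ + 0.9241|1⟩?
(-0.7064, 0, -0.7079)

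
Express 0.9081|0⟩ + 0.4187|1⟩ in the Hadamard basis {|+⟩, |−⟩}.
0.9382|+⟩ + 0.3461|−⟩

With |ψ⟩ = α|0⟩ + β|1⟩, the Hadamard-basis coefficients are ⟨+|ψ⟩ = (α + β)/√2 and ⟨−|ψ⟩ = (α − β)/√2.
Here α = 0.9081, β = 0.4187: (α + β)/√2 = 0.9382, (α − β)/√2 = 0.3461.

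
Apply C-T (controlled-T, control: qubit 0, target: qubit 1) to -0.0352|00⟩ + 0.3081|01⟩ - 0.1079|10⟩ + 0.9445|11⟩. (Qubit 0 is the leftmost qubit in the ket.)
-0.0352|00⟩ + 0.3081|01⟩ - 0.1079|10⟩ + (0.6679 + 0.6679i)|11⟩

C-T leaves the control-|0⟩ kets |00⟩, |01⟩ unchanged and applies T to qubit 1 on the control-|1⟩ pair (|10⟩, |11⟩).
T = [[1, 0], [0, (1/√2 + (1/√2)i)]].
With a = amp(|10⟩) = -0.1079 and b = amp(|11⟩) = 0.9445:
new amp(|10⟩) = (1)·a = -0.1079
new amp(|11⟩) = (1/√2 + (1/√2)i)·b = (0.6679 + 0.6679i)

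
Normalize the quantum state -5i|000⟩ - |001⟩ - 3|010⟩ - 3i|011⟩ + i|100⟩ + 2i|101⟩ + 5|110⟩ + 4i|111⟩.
-0.527i|000⟩ - 0.1054|001⟩ - 0.3162|010⟩ - 0.3162i|011⟩ + 0.1054i|100⟩ + 0.2108i|101⟩ + 0.527|110⟩ + 0.4216i|111⟩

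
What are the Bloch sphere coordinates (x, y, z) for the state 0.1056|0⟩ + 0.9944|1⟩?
(0.21, 0, -0.9777)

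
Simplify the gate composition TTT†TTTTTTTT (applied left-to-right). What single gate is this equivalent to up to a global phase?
T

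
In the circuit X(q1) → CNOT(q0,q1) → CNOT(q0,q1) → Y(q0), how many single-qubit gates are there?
2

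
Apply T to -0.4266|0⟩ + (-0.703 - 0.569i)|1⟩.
-0.4266|0⟩ + (-0.09475 - 0.8994i)|1⟩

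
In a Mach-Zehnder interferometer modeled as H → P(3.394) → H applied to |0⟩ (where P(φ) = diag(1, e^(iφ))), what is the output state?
(0.01584 - 0.1249i)|0⟩ + (0.9842 + 0.1249i)|1⟩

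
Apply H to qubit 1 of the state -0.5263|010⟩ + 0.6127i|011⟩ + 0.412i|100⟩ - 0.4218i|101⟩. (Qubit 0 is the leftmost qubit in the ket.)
-0.3722|000⟩ + 0.4332i|001⟩ + 0.3722|010⟩ - 0.4332i|011⟩ + 0.2913i|100⟩ - 0.2983i|101⟩ + 0.2913i|110⟩ - 0.2983i|111⟩

H on qubit 1 mixes each pair of kets that differ only in qubit 1: amplitudes (a, b) of (|…0…⟩, |…1…⟩) become ((a + b)/√2, (a − b)/√2). Kets absent from the input have amplitude 0.
(|000⟩, |010⟩): (a, b) = (0, -0.5263) → (-0.3722, 0.3722)
(|001⟩, |011⟩): (a, b) = (0, 0.6127i) → (0.4332i, -0.4332i)
(|100⟩, |110⟩): (a, b) = (0.412i, 0) → (0.2913i, 0.2913i)
(|101⟩, |111⟩): (a, b) = (-0.4218i, 0) → (-0.2983i, -0.2983i)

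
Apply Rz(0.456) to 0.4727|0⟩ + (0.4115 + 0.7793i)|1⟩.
(0.4605 - 0.1068i)|0⟩ + (0.2247 + 0.8521i)|1⟩

Rz(0.456) = [[e^(−iθ/2), 0], [0, e^(iθ/2)]] with e^(±iθ/2) = cos(θ/2) ± i·sin(θ/2); θ = 0.456, cos(θ/2) ≈ 0.97412, sin(θ/2) ≈ 0.22603.
With a = amp(|0⟩) = 0.4727 and b = amp(|1⟩) = (0.4115 + 0.7793i):
new amp(|0⟩) = (0.97412 - 0.22603i)·a = (0.4605 - 0.1068i)
new amp(|1⟩) = (0.97412 + 0.22603i)·b = (0.2247 + 0.8521i)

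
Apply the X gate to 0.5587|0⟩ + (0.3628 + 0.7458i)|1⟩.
(0.3628 + 0.7458i)|0⟩ + 0.5587|1⟩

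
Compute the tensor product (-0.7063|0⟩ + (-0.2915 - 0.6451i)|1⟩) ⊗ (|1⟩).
-0.7063|01⟩ + (-0.2915 - 0.6451i)|11⟩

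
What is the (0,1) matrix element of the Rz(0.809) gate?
0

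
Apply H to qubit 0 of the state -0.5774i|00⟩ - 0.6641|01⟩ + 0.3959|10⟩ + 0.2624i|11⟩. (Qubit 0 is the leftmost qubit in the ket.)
(0.2799 - 0.4083i)|00⟩ + (-0.4696 + 0.1855i)|01⟩ + (-0.2799 - 0.4083i)|10⟩ + (-0.4696 - 0.1855i)|11⟩

H on qubit 0 mixes each pair of kets that differ only in qubit 0: amplitudes (a, b) of (|…0…⟩, |…1…⟩) become ((a + b)/√2, (a − b)/√2). Kets absent from the input have amplitude 0.
(|00⟩, |10⟩): (a, b) = (-0.5774i, 0.3959) → ((0.2799 - 0.4083i), (-0.2799 - 0.4083i))
(|01⟩, |11⟩): (a, b) = (-0.6641, 0.2624i) → ((-0.4696 + 0.1855i), (-0.4696 - 0.1855i))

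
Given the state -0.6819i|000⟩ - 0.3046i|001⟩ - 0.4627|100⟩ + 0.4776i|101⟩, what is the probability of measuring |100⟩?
0.2141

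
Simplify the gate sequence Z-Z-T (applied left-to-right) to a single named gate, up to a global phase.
T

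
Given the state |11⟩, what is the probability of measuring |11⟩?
1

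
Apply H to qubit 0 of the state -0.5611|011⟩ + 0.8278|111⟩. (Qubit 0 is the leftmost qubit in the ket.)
0.1886|011⟩ - 0.9821|111⟩

H on qubit 0 mixes each pair of kets that differ only in qubit 0: amplitudes (a, b) of (|…0…⟩, |…1…⟩) become ((a + b)/√2, (a − b)/√2). Kets absent from the input have amplitude 0.
(|011⟩, |111⟩): (a, b) = (-0.5611, 0.8278) → (0.1886, -0.9821)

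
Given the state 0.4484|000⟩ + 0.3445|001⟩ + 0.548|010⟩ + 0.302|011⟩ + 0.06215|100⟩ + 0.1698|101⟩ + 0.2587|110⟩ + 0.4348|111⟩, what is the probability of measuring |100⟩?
0.003863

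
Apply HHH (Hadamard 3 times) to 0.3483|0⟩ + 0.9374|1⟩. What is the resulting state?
0.9091|0⟩ - 0.4166|1⟩

H² = I, so H^3 = H: a single Hadamard. With (a, b) = (0.3483, 0.9374), H gives ((a + b)/√2, (a − b)/√2) = (0.9091, -0.4166).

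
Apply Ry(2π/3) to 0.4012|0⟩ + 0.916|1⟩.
-0.5927|0⟩ + 0.8054|1⟩

Ry(2π/3) = [[cos(θ/2), −sin(θ/2)], [sin(θ/2), cos(θ/2)]]; θ = 2π/3, cos(θ/2) ≈ 0.5, sin(θ/2) ≈ 0.866025.
With a = amp(|0⟩) = 0.4012 and b = amp(|1⟩) = 0.916:
new amp(|0⟩) = (0.5)·a + (-0.866025)·b = -0.5927
new amp(|1⟩) = (0.866025)·a + (0.5)·b = 0.8054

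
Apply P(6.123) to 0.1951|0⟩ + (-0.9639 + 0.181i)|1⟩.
0.1951|0⟩ + (-0.9227 + 0.3324i)|1⟩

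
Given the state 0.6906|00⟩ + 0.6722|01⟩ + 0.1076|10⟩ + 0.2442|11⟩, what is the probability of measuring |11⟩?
0.05963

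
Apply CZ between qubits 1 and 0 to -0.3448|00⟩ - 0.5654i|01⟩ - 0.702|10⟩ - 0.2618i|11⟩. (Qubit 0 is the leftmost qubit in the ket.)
-0.3448|00⟩ - 0.5654i|01⟩ - 0.702|10⟩ + 0.2618i|11⟩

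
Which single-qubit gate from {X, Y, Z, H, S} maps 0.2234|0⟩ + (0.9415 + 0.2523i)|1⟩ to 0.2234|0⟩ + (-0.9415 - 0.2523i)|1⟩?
Z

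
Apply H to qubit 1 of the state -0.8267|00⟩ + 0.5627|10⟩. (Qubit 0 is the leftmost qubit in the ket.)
-0.5846|00⟩ - 0.5846|01⟩ + 0.3979|10⟩ + 0.3979|11⟩

H on qubit 1 mixes each pair of kets that differ only in qubit 1: amplitudes (a, b) of (|…0…⟩, |…1…⟩) become ((a + b)/√2, (a − b)/√2). Kets absent from the input have amplitude 0.
(|00⟩, |01⟩): (a, b) = (-0.8267, 0) → (-0.5846, -0.5846)
(|10⟩, |11⟩): (a, b) = (0.5627, 0) → (0.3979, 0.3979)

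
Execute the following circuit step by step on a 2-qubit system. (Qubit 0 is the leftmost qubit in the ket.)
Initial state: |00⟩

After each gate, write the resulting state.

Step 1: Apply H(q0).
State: 1/√2|00⟩ + 1/√2|10⟩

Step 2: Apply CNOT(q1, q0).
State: 1/√2|00⟩ + 1/√2|10⟩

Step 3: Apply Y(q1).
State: (1/√2)i|01⟩ + (1/√2)i|11⟩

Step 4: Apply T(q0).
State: (1/√2)i|01⟩ + (-1/2 + (1/2)i)|11⟩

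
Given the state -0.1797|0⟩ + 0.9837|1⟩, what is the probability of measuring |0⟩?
0.03229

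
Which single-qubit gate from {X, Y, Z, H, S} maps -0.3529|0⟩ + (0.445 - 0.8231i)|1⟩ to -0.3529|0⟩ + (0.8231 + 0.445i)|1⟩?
S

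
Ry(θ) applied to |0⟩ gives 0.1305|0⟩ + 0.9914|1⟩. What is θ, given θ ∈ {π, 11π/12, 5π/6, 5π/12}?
11π/12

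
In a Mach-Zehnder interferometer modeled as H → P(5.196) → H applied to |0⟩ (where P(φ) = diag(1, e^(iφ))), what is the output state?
(0.7325 - 0.4427i)|0⟩ + (0.2675 + 0.4427i)|1⟩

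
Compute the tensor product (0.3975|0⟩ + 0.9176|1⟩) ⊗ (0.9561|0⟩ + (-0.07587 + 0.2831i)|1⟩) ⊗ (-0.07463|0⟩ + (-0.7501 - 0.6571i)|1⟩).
-0.02836|000⟩ + (-0.2851 - 0.2497i)|001⟩ + (0.002251 - 0.008398i)|010⟩ + (0.09657 - 0.06459i)|011⟩ - 0.06547|100⟩ + (-0.6581 - 0.5765i)|101⟩ + (0.005196 - 0.01939i)|110⟩ + (0.2229 - 0.1491i)|111⟩

amp(|b₁b₂…⟩) = product of the factor amplitudes for bits b₁, b₂, …; only kets whose every factor amplitude is nonzero survive.
|000⟩: (0.3975)(0.9561)(-0.07463) = -0.02836
|001⟩: (0.3975)(0.9561)(-0.7501 - 0.6571i) = (-0.2851 - 0.2497i)
|010⟩: (0.3975)(-0.07587 + 0.2831i)(-0.07463) = (0.002251 - 0.008398i)
|011⟩: (0.3975)(-0.07587 + 0.2831i)(-0.7501 - 0.6571i) = (0.09657 - 0.06459i)
|100⟩: (0.9176)(0.9561)(-0.07463) = -0.06547
|101⟩: (0.9176)(0.9561)(-0.7501 - 0.6571i) = (-0.6581 - 0.5765i)
|110⟩: (0.9176)(-0.07587 + 0.2831i)(-0.07463) = (0.005196 - 0.01939i)
|111⟩: (0.9176)(-0.07587 + 0.2831i)(-0.7501 - 0.6571i) = (0.2229 - 0.1491i)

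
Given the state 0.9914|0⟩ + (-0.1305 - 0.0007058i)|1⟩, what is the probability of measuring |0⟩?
0.9829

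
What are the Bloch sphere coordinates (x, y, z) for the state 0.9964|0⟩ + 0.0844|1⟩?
(0.1682, 0, 0.9857)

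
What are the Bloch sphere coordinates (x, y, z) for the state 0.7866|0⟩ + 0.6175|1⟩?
(0.9715, 0, 0.2374)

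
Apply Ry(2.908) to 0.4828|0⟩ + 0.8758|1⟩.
-0.8136|0⟩ + 0.5816|1⟩

Ry(2.908) = [[cos(θ/2), −sin(θ/2)], [sin(θ/2), cos(θ/2)]]; θ = 2.908, cos(θ/2) ≈ 0.116531, sin(θ/2) ≈ 0.993187.
With a = amp(|0⟩) = 0.4828 and b = amp(|1⟩) = 0.8758:
new amp(|0⟩) = (0.116531)·a + (-0.993187)·b = -0.8136
new amp(|1⟩) = (0.993187)·a + (0.116531)·b = 0.5816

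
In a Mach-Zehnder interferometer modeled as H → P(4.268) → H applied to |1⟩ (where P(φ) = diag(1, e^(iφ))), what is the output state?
(0.715 + 0.4514i)|0⟩ + (0.285 - 0.4514i)|1⟩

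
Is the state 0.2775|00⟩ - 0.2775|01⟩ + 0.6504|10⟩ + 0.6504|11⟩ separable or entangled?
Entangled

Writing the state as a|00⟩ + b|01⟩ + c|10⟩ + d|11⟩, it is a product state iff ad − bc = 0.
Here (a, b, c, d) = (0.2775, -0.2775, 0.6504, 0.6504): ad − bc = (0.2775)(0.6504) − (-0.2775)(0.6504) = 0.361 ≠ 0, so the state is entangled.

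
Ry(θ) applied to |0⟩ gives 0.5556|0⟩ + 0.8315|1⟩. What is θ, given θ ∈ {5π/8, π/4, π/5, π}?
5π/8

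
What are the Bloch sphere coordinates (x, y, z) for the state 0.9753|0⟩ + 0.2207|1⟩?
(0.4305, 0, 0.9025)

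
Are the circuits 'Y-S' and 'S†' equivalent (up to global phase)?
No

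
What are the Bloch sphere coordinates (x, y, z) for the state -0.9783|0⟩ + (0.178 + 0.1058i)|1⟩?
(-0.3483, -0.207, 0.9142)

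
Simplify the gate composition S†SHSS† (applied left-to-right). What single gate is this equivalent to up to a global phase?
H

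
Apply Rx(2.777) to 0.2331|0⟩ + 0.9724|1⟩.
(0.04226 - 0.9563i)|0⟩ + (0.1763 - 0.2292i)|1⟩

Rx(2.777) = [[cos(θ/2), −i·sin(θ/2)], [−i·sin(θ/2), cos(θ/2)]]; θ = 2.777, cos(θ/2) ≈ 0.181288, sin(θ/2) ≈ 0.98343.
With a = amp(|0⟩) = 0.2331 and b = amp(|1⟩) = 0.9724:
new amp(|0⟩) = (0.181288)·a + (-0.98343i)·b = (0.04226 - 0.9563i)
new amp(|1⟩) = (-0.98343i)·a + (0.181288)·b = (0.1763 - 0.2292i)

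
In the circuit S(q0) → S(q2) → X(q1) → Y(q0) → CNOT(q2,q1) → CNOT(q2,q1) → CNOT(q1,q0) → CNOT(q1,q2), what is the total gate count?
8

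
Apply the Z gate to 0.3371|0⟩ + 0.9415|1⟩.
0.3371|0⟩ - 0.9415|1⟩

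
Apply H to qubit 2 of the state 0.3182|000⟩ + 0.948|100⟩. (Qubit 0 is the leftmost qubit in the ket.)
0.225|000⟩ + 0.225|001⟩ + 0.6703|100⟩ + 0.6703|101⟩

H on qubit 2 mixes each pair of kets that differ only in qubit 2: amplitudes (a, b) of (|…0…⟩, |…1…⟩) become ((a + b)/√2, (a − b)/√2). Kets absent from the input have amplitude 0.
(|000⟩, |001⟩): (a, b) = (0.3182, 0) → (0.225, 0.225)
(|100⟩, |101⟩): (a, b) = (0.948, 0) → (0.6703, 0.6703)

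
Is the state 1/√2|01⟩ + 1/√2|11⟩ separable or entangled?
Separable

Writing the state as a|00⟩ + b|01⟩ + c|10⟩ + d|11⟩, it is a product state iff ad − bc = 0.
Here (a, b, c, d) = (0, 1/√2, 0, 1/√2): ad − bc = (0)(1/√2) − (1/√2)(0) = 0, so the state is separable.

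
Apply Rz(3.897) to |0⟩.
(-0.3688 - 0.9295i)|0⟩

Rz(3.897) = [[e^(−iθ/2), 0], [0, e^(iθ/2)]] with e^(±iθ/2) = cos(θ/2) ± i·sin(θ/2); θ = 3.897, cos(θ/2) ≈ -0.368787, sin(θ/2) ≈ 0.929514.
With a = amp(|0⟩) = 1 and b = amp(|1⟩) = 0:
new amp(|0⟩) = (-0.368787 - 0.929514i)·a = (-0.3688 - 0.9295i)
new amp(|1⟩) = (-0.368787 + 0.929514i)·b = 0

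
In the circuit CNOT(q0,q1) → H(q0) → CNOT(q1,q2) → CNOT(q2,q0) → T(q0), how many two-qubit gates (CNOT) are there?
3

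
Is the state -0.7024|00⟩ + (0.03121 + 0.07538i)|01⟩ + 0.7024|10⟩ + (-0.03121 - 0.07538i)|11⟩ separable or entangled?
Separable

Writing the state as a|00⟩ + b|01⟩ + c|10⟩ + d|11⟩, it is a product state iff ad − bc = 0.
Here (a, b, c, d) = (-0.7024, (0.03121 + 0.07538i), 0.7024, (-0.03121 - 0.07538i)): ad − bc = (-0.7024)(-0.03121 - 0.07538i) − (0.03121 + 0.07538i)(0.7024) = 0, so the state is separable.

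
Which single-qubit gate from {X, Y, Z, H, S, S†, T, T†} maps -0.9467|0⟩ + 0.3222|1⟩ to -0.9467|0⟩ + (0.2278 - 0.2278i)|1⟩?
T†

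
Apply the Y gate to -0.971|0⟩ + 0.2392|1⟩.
-0.2392i|0⟩ - 0.971i|1⟩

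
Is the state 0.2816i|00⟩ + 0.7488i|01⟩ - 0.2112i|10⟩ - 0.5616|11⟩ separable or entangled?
Entangled

Writing the state as a|00⟩ + b|01⟩ + c|10⟩ + d|11⟩, it is a product state iff ad − bc = 0.
Here (a, b, c, d) = (0.2816i, 0.7488i, -0.2112i, -0.5616): ad − bc = (0.2816i)(-0.5616) − (0.7488i)(-0.2112i) = (-0.1581 - 0.1581i) ≠ 0, so the state is entangled.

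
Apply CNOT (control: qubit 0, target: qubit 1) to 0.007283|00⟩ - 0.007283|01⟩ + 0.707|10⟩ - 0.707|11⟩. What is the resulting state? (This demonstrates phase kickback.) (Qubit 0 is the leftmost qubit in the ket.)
0.007283|00⟩ - 0.007283|01⟩ - 0.707|10⟩ + 0.707|11⟩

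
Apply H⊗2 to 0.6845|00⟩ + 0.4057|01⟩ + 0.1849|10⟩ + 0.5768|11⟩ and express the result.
0.926|00⟩ - 0.05655|01⟩ + 0.1643|10⟩ + 0.3354|11⟩

H⊗2 gives amp(|y⟩) = (1/2) Σ_x (−1)^(x·y) amp(|x⟩), where x·y is the number of positions in which both x and y have a 1.
|00⟩: (0.6845 + 0.4057 + 0.1849 + 0.5768)/2 = 0.926
|01⟩: (0.6845 - 0.4057 + 0.1849 - 0.5768)/2 = -0.05655
|10⟩: (0.6845 + 0.4057 - 0.1849 - 0.5768)/2 = 0.1643
|11⟩: (0.6845 - 0.4057 - 0.1849 + 0.5768)/2 = 0.3354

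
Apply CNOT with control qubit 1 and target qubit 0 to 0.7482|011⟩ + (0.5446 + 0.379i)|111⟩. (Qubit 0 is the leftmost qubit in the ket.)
(0.5446 + 0.379i)|011⟩ + 0.7482|111⟩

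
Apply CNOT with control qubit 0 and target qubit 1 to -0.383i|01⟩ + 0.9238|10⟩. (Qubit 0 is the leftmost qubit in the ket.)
-0.383i|01⟩ + 0.9238|11⟩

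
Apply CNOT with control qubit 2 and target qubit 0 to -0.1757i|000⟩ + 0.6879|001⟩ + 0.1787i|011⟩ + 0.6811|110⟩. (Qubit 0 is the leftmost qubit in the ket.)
-0.1757i|000⟩ + 0.6879|101⟩ + 0.6811|110⟩ + 0.1787i|111⟩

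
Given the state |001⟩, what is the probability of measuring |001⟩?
1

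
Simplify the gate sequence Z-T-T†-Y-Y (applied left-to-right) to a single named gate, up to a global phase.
Z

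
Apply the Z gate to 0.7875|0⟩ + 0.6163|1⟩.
0.7875|0⟩ - 0.6163|1⟩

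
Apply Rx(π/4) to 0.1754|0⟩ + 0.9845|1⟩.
(0.162 - 0.3768i)|0⟩ + (0.9096 - 0.06712i)|1⟩

Rx(π/4) = [[cos(θ/2), −i·sin(θ/2)], [−i·sin(θ/2), cos(θ/2)]]; θ = π/4, cos(θ/2) ≈ 0.92388, sin(θ/2) ≈ 0.382683.
With a = amp(|0⟩) = 0.1754 and b = amp(|1⟩) = 0.9845:
new amp(|0⟩) = (0.92388)·a + (-0.382683i)·b = (0.162 - 0.3768i)
new amp(|1⟩) = (-0.382683i)·a + (0.92388)·b = (0.9096 - 0.06712i)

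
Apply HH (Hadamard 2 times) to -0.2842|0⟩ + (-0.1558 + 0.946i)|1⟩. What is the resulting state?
-0.2842|0⟩ + (-0.1558 + 0.946i)|1⟩

H² = I, so an even number of Hadamards cancels: H^2 = I and the state is unchanged.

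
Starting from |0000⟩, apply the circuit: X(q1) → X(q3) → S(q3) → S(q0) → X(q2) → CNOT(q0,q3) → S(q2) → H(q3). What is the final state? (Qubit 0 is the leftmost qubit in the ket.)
-1/√2|0110⟩ + 1/√2|0111⟩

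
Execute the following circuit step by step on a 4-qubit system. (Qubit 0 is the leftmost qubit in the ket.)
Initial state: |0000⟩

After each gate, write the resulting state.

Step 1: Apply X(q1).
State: |0100⟩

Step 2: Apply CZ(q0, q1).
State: |0100⟩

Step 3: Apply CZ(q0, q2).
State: |0100⟩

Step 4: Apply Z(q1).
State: -|0100⟩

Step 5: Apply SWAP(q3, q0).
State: -|0100⟩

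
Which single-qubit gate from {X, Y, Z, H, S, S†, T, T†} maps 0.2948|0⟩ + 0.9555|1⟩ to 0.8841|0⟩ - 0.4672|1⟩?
H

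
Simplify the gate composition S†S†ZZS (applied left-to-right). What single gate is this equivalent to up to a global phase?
S†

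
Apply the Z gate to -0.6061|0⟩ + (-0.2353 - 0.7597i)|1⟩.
-0.6061|0⟩ + (0.2353 + 0.7597i)|1⟩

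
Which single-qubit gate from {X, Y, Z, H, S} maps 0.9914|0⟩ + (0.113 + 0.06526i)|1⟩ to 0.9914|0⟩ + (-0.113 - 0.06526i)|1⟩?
Z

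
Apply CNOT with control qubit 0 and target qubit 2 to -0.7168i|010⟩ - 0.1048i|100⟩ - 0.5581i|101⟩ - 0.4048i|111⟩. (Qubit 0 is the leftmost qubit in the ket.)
-0.7168i|010⟩ - 0.5581i|100⟩ - 0.1048i|101⟩ - 0.4048i|110⟩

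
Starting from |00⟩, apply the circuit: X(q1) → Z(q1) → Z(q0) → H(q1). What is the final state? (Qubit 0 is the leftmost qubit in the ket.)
-1/√2|00⟩ + 1/√2|01⟩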